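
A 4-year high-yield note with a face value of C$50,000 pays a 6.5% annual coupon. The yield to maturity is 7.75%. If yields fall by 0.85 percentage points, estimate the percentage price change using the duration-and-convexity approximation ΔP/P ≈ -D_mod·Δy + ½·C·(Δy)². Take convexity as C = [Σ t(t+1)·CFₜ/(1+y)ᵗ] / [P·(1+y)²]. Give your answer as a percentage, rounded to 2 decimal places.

With y = 0.0775:
  t   CF        PV=CF/(1+0.0775)^t    t·PV        t(t+1)·PV
  1     3,250.00     3,016.2413     3,016.2413       6,032.4826
  2     3,250.00     2,799.2959     5,598.5917      16,795.7752
  3     3,250.00     2,597.9544     7,793.8632      31,175.4528
  4    53,250.00    39,504.8572   158,019.4290     790,097.1449
  Σ                 47,918.3488   174,428.1252     844,100.8556
P = 47,918.3488; D_Mac = 3.64011 yrs; D_mod = 3.37829 yrs; C = 15.17253.
Duration effect: -3.37829 × (-0.0085) = +0.028715
Convexity effect: 0.5 × 15.17253 × (-0.0085)² = +0.0005481
ΔP/P ≈ +0.028715 + 0.0005481 = +0.029264 = +2.9264%.

+2.93%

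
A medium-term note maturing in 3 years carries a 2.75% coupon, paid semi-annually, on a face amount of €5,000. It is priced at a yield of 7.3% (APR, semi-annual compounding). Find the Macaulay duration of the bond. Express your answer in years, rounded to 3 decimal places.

Periodic yield y = 0.0365. Discount each cash flow and weight by its period:
  t   CF        PV=CF/(1+0.0365)^t    t·PV
  1        68.75        66.3290        66.3290
  2        68.75        63.9932       127.9865
  3        68.75        61.7397       185.2192
  4        68.75        59.5656       238.2624
  5        68.75        57.4680       287.3401
  6     5,068.75     4,087.7566    24,526.5399
  Σ                  4,396.8522    25,431.6770
Price P = Σ PV = 4,396.8522.
Macaulay duration = Σ(t·PV) / P = 25,431.6770 / 4,396.8522 = 5.78406 half-year periods.
In years: 5.78406 / 2 = 2.89203 years.

2.892 years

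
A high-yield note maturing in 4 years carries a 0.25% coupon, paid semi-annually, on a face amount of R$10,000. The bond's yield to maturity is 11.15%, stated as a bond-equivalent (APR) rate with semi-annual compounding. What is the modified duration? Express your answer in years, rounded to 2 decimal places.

3.77 years

Periodic yield y = 0.05575. First find Macaulay duration:
  t   CF        PV=CF/(1+0.05575)^t    t·PV
  1        12.50        11.8399        11.8399
  2        12.50        11.2147        22.4294
  3        12.50        10.6225        31.8675
  4        12.50        10.0616        40.2463
  5        12.50         9.5303        47.6513
  6        12.50         9.0270        54.1620
  7        12.50         8.5503        59.8522
  8    10,012.50     6,487.1480    51,897.1843
  Σ                  6,557.9943    52,165.2329
P = 6,557.9943; Macaulay duration = 52,165.2329 / 6,557.9943 = 7.95445 half-year periods = 3.97722 years.
Modified duration = D_Mac / (1 + y) = 3.97722 / 1.05575 = 3.76720 years.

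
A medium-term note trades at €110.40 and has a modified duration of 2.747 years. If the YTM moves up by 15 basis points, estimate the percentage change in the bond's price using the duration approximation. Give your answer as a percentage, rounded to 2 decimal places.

Duration approximation: ΔP/P ≈ -D_mod · Δy = -2.747 × (+0.0015) = -0.0041205.
As a percentage: -0.41205%.

-0.41%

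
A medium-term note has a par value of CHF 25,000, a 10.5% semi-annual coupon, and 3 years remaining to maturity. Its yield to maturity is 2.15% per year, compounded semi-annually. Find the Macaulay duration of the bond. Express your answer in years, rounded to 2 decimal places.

Periodic yield y = 0.01075. Discount each cash flow and weight by its period:
  t   CF        PV=CF/(1+0.01075)^t    t·PV
  1     1,312.50     1,298.5407     1,298.5407
  2     1,312.50     1,284.7298     2,569.4597
  3     1,312.50     1,271.0659     3,813.1977
  4     1,312.50     1,257.5473     5,030.1890
  5     1,312.50     1,244.1724     6,220.8620
  6    26,312.50    24,677.4121   148,064.4724
  Σ                 31,033.4681   166,996.7214
Price P = Σ PV = 31,033.4681.
Macaulay duration = Σ(t·PV) / P = 166,996.7214 / 31,033.4681 = 5.38118 half-year periods.
In years: 5.38118 / 2 = 2.69059 years.

2.69 years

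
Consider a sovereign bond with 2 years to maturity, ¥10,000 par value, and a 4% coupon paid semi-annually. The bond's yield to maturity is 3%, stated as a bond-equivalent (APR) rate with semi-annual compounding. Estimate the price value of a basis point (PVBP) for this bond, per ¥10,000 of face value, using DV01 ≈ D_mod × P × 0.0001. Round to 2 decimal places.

¥1.95

Periodic yield y = 0.015.
  t   CF        PV=CF/(1+0.015)^t    t·PV
  1       200.00       197.0443       197.0443
  2       200.00       194.1323       388.2647
  3       200.00       191.2634       573.7902
  4    10,200.00     9,610.2791    38,441.1166
  Σ                 10,192.7192    39,600.2158
P = 10,192.7192; D_Mac = 3.88515 half-year periods = 1.94257 yrs; D_mod = 1.91387 yrs.
DV01 ≈ 1.91387 × 10,192.7192 × 0.0001 = 1.950750.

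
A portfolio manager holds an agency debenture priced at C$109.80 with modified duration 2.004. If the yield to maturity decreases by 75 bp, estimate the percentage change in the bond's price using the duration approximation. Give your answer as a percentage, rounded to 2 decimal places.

+1.50%

Duration approximation: ΔP/P ≈ -D_mod · Δy = -2.004 × (-0.0075) = +0.015030.
As a percentage: +1.5030%.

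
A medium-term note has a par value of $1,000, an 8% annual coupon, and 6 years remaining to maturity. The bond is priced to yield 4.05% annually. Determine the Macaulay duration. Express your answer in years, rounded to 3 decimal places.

5.092 years

Periodic yield y = 0.0405. Discount each cash flow and weight by its year:
  t   CF        PV=CF/(1+0.0405)^t    t·PV
  1        80.00        76.8861        76.8861
  2        80.00        73.8934       147.7869
  3        80.00        71.0172       213.0517
  4        80.00        68.2530       273.0119
  5        80.00        65.5963       327.9817
  6     1,080.00       851.0817     5,106.4902
  Σ                  1,206.7278     6,145.2084
Price P = Σ PV = 1,206.7278.
Macaulay duration = Σ(t·PV) / P = 6,145.2084 / 1,206.7278 = 5.09246 years.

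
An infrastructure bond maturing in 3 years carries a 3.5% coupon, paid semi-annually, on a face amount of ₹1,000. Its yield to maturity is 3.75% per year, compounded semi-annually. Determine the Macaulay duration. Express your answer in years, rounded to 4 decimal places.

Periodic yield y = 0.01875. Discount each cash flow and weight by its period:
  t   CF        PV=CF/(1+0.01875)^t    t·PV
  1        17.50        17.1779        17.1779
  2        17.50        16.8618        33.7235
  3        17.50        16.5514        49.6543
  4        17.50        16.2468        64.9872
  5        17.50        15.9478        79.7388
  6     1,017.50       910.1829     5,461.0976
  Σ                    992.9686     5,706.3793
Price P = Σ PV = 992.9686.
Macaulay duration = Σ(t·PV) / P = 5,706.3793 / 992.9686 = 5.74679 half-year periods.
In years: 5.74679 / 2 = 2.87339 years.

2.8734 years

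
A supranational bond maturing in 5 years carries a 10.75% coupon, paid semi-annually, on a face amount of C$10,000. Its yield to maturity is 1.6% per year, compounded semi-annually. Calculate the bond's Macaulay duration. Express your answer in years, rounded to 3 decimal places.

4.183 years

Periodic yield y = 0.008. Discount each cash flow and weight by its period:
  t   CF        PV=CF/(1+0.008)^t    t·PV
  1       537.50       533.2341       533.2341
  2       537.50       529.0021     1,058.0042
  3       537.50       524.8037     1,574.4110
  4       537.50       520.6386     2,082.5543
  5       537.50       516.5065     2,582.5326
  6       537.50       512.4073     3,074.4436
  7       537.50       508.3405     3,558.3838
  8       537.50       504.3061     4,034.4487
  9       537.50       500.3037     4,502.7329
  10   10,537.50     9,730.4352    97,304.3524
  Σ                 14,379.9778   120,305.0976
Price P = Σ PV = 14,379.9778.
Macaulay duration = Σ(t·PV) / P = 120,305.0976 / 14,379.9778 = 8.36615 half-year periods.
In years: 8.36615 / 2 = 4.18308 years.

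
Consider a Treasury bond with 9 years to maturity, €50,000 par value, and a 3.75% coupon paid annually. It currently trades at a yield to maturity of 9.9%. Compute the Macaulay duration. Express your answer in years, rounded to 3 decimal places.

7.445 years

Periodic yield y = 0.099. Discount each cash flow and weight by its year:
  t   CF        PV=CF/(1+0.099)^t    t·PV
  1     1,875.00     1,706.0965     1,706.0965
  2     1,875.00     1,552.4081     3,104.8161
  3     1,875.00     1,412.5642     4,237.6926
  4     1,875.00     1,285.3177     5,141.2710
  5     1,875.00     1,169.5339     5,847.6694
  6     1,875.00     1,064.1801     6,385.0804
  7     1,875.00       968.3167     6,778.2169
  8     1,875.00       881.0889     7,048.7112
  9    51,875.00    22,180.8854   199,627.9686
  Σ                 32,220.3914   239,877.5227
Price P = Σ PV = 32,220.3914.
Macaulay duration = Σ(t·PV) / P = 239,877.5227 / 32,220.3914 = 7.44490 years.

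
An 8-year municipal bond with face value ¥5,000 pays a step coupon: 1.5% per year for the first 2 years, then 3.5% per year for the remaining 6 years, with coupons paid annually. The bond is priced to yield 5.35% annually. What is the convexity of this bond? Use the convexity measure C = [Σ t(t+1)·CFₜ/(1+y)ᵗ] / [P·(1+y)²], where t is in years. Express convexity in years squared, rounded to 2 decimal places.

With y = 0.0535:
  t   CF        PV=CF/(1+0.0535)^t    t·PV        t(t+1)·PV
  1        75.00        71.1913        71.1913         142.3825
  2        75.00        67.5760       135.1519         405.4557
  3       175.00       149.6699       449.0097       1,796.0386
  4       175.00       142.0692       568.2767       2,841.3837
  5       175.00       134.8545       674.2724       4,045.6341
  6       175.00       128.0061       768.0369       5,376.2580
  7       175.00       121.5056       850.5392       6,804.3132
  8     5,175.00     3,410.6255    27,285.0040     245,565.0359
  Σ                  4,225.4980    30,801.4819     266,976.5018
P = 4,225.4980.
Convexity = Σ t(t+1)·PV / [P·(1+y)²] = 266,976.5018 / (4,225.4980 × 1.109862) = 56.92802.

56.93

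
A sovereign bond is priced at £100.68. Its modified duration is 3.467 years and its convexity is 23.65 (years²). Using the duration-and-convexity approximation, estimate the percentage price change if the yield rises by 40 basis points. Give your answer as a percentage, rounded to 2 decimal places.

Duration effect: -D_mod·Δy = -3.467 × (+0.004) = -0.013868
Convexity effect: ½·C·(Δy)² = 0.5 × 23.65 × (0.004)² = +0.0001892
ΔP/P ≈ -0.013868 + 0.0001892 = -0.0136788
= -1.36788%.

-1.37%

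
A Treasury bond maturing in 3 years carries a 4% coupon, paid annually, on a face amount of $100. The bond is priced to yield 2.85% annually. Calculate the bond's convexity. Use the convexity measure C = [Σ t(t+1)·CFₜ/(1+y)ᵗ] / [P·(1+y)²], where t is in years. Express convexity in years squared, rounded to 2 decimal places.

With y = 0.0285:
  t   CF        PV=CF/(1+0.0285)^t    t·PV        t(t+1)·PV
  1         4.00         3.8892         3.8892           7.7783
  2         4.00         3.7814         7.5628          22.6883
  3       104.00        95.5918       286.7753       1,147.1011
  Σ                    103.2623       298.2272       1,177.5678
P = 103.2623.
Convexity = Σ t(t+1)·PV / [P·(1+y)²] = 1,177.5678 / (103.2623 × 1.057812) = 10.78042.

10.78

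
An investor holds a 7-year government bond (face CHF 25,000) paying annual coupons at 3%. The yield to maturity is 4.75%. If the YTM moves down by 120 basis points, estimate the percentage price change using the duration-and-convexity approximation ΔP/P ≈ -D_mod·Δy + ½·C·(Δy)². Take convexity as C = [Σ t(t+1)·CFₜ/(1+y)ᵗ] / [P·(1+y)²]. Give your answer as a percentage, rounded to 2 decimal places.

With y = 0.0475:
  t   CF        PV=CF/(1+0.0475)^t    t·PV        t(t+1)·PV
  1       750.00       715.9905       715.9905       1,431.9809
  2       750.00       683.5231     1,367.0462       4,101.1386
  3       750.00       652.5280     1,957.5841       7,830.3363
  4       750.00       622.9384     2,491.7538      12,458.7690
  5       750.00       594.6906     2,973.4532      17,840.7193
  6       750.00       567.7238     3,406.3426      23,844.3981
  7    25,750.00    18,607.9706   130,255.7944   1,042,046.3553
  Σ                 22,445.3651   143,167.9647   1,109,553.6975
P = 22,445.3651; D_Mac = 6.37851 yrs; D_mod = 6.08927 yrs; C = 45.05195.
Duration effect: -6.08927 × (-0.012) = +0.073071
Convexity effect: 0.5 × 45.05195 × (-0.012)² = +0.0032437
ΔP/P ≈ +0.073071 + 0.0032437 = +0.076315 = +7.6315%.

+7.63%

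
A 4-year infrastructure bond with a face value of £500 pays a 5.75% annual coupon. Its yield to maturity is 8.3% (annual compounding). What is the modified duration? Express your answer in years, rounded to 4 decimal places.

3.3885 years

Periodic yield y = 0.083. First find Macaulay duration:
  t   CF        PV=CF/(1+0.083)^t    t·PV
  1        28.75        26.5466        26.5466
  2        28.75        24.5121        49.0242
  3        28.75        22.6335        67.9006
  4       528.75       384.3586     1,537.4342
  Σ                    458.0508     1,680.9057
P = 458.0508; Macaulay duration = 1,680.9057 / 458.0508 = 3.66969 years.
Modified duration = D_Mac / (1 + y) = 3.66969 / 1.083 = 3.38845 years.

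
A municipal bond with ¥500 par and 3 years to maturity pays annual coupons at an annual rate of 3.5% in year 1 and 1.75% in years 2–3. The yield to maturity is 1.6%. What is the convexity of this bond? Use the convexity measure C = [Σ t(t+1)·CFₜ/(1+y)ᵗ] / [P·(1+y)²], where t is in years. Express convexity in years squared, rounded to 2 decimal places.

11.20

With y = 0.016:
  t   CF        PV=CF/(1+0.016)^t    t·PV        t(t+1)·PV
  1        17.50        17.2244        17.2244          34.4488
  2         8.75         8.4766        16.9532          50.8595
  3       508.75       485.0911     1,455.2733       5,821.0931
  Σ                    510.7921     1,489.4508       5,906.4014
P = 510.7921.
Convexity = Σ t(t+1)·PV / [P·(1+y)²] = 5,906.4014 / (510.7921 × 1.032256) = 11.20189.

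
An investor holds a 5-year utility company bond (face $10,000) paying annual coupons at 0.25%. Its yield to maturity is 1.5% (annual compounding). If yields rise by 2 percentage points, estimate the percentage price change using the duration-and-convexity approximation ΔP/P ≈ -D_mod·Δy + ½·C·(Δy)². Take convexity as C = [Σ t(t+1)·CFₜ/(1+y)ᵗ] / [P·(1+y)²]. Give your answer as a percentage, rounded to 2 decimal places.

-9.22%

With y = 0.015:
  t   CF        PV=CF/(1+0.015)^t    t·PV        t(t+1)·PV
  1        25.00        24.6305        24.6305          49.2611
  2        25.00        24.2665        48.5331         145.5993
  3        25.00        23.9079        71.7238         286.8951
  4        25.00        23.5546        94.2184         471.0921
  5    10,025.00     9,305.8098    46,529.0488     279,174.2929
  Σ                  9,402.1694    46,768.1546     280,127.1404
P = 9,402.1694; D_Mac = 4.97419 yrs; D_mod = 4.90068 yrs; C = 28.91978.
Duration effect: -4.90068 × (+0.02) = -0.098014
Convexity effect: 0.5 × 28.91978 × (0.02)² = +0.0057840
ΔP/P ≈ -0.098014 + 0.0057840 = -0.092230 = -9.2230%.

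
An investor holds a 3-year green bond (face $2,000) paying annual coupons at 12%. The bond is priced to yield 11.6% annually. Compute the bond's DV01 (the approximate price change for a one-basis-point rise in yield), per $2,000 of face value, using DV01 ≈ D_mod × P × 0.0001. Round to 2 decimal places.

$0.49

Periodic yield y = 0.116.
  t   CF        PV=CF/(1+0.116)^t    t·PV
  1       240.00       215.0538       215.0538
  2       240.00       192.7005       385.4010
  3     2,240.00     1,611.5932     4,834.7797
  Σ                  2,019.3475     5,435.2345
P = 2,019.3475; D_Mac = 2.69158 yrs; D_mod = 2.41181 yrs.
DV01 ≈ 2.41181 × 2,019.3475 × 0.0001 = 0.487028.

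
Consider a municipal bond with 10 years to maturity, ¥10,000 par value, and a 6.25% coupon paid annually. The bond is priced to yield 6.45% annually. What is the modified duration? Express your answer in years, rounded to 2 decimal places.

7.24 years

Periodic yield y = 0.0645. First find Macaulay duration:
  t   CF        PV=CF/(1+0.0645)^t    t·PV
  1       625.00       587.1301       587.1301
  2       625.00       551.5548     1,103.1096
  3       625.00       518.1351     1,554.4053
  4       625.00       486.7404     1,946.9614
  5       625.00       457.2479     2,286.2393
  6       625.00       429.5424     2,577.2543
  7       625.00       403.5156     2,824.6094
  8       625.00       379.0659     3,032.5270
  9       625.00       356.0976     3,204.8782
  10   10,625.00     5,686.8566    56,868.5665
  Σ                  9,855.8864    75,985.6813
P = 9,855.8864; Macaulay duration = 75,985.6813 / 9,855.8864 = 7.70968 years.
Modified duration = D_Mac / (1 + y) = 7.70968 / 1.0645 = 7.24253 years.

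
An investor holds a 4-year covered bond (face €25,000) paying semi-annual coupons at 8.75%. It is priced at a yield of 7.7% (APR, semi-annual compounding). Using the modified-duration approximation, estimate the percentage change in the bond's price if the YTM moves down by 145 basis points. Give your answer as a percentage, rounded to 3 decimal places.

+4.846%

Periodic yield y = 0.0385. Modified duration first:
  t   CF        PV=CF/(1+0.0385)^t    t·PV
  1     1,093.75     1,053.2017     1,053.2017
  2     1,093.75     1,014.1567     2,028.3134
  3     1,093.75       976.5592     2,929.6775
  4     1,093.75       940.3555     3,761.4219
  5     1,093.75       905.4940     4,527.4698
  6     1,093.75       871.9249     5,231.5492
  7     1,093.75       839.6003     5,877.2018
  8    26,093.75    19,287.8798   154,303.0381
  Σ                 25,889.1719   179,711.8735
P = 25,889.1719; D_Mac = 6.94158 half-year periods = 3.47079 yrs; D_mod = 3.47079/(1+0.0385) = 3.34212 yrs.
ΔP/P ≈ -D_mod · Δy = -3.34212 × (-0.0145) = +0.048461 = +4.8461%.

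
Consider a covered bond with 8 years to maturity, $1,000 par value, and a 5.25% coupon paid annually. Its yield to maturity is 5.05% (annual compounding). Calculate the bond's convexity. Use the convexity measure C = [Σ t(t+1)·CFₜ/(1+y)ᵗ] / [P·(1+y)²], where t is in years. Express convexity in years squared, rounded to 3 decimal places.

51.746

With y = 0.0505:
  t   CF        PV=CF/(1+0.0505)^t    t·PV        t(t+1)·PV
  1        52.50        49.9762        49.9762          99.9524
  2        52.50        47.5737        95.1475         285.4424
  3        52.50        45.2867       135.8602         543.4410
  4        52.50        43.1097       172.4388         862.1942
  5        52.50        41.0373       205.1866       1,231.1197
  6        52.50        39.0646       234.3874       1,640.7116
  7        52.50        37.1866       260.3065       2,082.4517
  8     1,052.50       709.6654     5,677.3234      51,095.9110
  Σ                  1,012.9003     6,830.6266      57,841.2239
P = 1,012.9003.
Convexity = Σ t(t+1)·PV / [P·(1+y)²] = 57,841.2239 / (1,012.9003 × 1.103550) = 51.74622.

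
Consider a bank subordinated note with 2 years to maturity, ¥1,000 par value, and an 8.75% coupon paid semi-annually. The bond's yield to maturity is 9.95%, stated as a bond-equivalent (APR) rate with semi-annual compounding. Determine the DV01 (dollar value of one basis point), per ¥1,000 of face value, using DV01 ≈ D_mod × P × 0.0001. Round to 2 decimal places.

Periodic yield y = 0.04975.
  t   CF        PV=CF/(1+0.04975)^t    t·PV
  1        43.75        41.6766        41.6766
  2        43.75        39.7014        79.4029
  3        43.75        37.8199       113.4597
  4     1,043.75       859.5140     3,438.0560
  Σ                    978.7119     3,672.5952
P = 978.7119; D_Mac = 3.75248 half-year periods = 1.87624 yrs; D_mod = 1.78732 yrs.
DV01 ≈ 1.78732 × 978.7119 × 0.0001 = 0.174927.

¥0.17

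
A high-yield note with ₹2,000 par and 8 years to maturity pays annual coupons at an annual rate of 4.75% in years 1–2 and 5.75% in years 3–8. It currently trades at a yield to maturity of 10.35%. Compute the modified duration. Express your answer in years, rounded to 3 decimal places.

5.900 years

Periodic yield y = 0.1035. First find Macaulay duration:
  t   CF        PV=CF/(1+0.1035)^t    t·PV
  1        95.00        86.0897        86.0897
  2        95.00        78.0151       156.0303
  3       115.00        85.5817       256.7451
  4       115.00        77.5548       310.2191
  5       115.00        70.2807       351.4036
  6       115.00        63.6889       382.1335
  7       115.00        57.7154       404.0076
  8     2,115.00       961.9039     7,695.2310
  Σ                  1,480.8302     9,641.8597
P = 1,480.8302; Macaulay duration = 9,641.8597 / 1,480.8302 = 6.51112 years.
Modified duration = D_Mac / (1 + y) = 6.51112 / 1.1035 = 5.90042 years.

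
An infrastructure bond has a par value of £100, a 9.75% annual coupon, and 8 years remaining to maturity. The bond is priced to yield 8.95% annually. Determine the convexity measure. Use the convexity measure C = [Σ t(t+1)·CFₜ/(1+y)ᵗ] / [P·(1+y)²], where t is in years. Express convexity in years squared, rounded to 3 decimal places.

With y = 0.0895:
  t   CF        PV=CF/(1+0.0895)^t    t·PV        t(t+1)·PV
  1         9.75         8.9491         8.9491          17.8981
  2         9.75         8.2139        16.4278          49.2835
  3         9.75         7.5392        22.6175          90.4699
  4         9.75         6.9198        27.6793         138.3967
  5         9.75         6.3514        31.7569         190.5416
  6         9.75         5.8296        34.9778         244.8446
  7         9.75         5.3507        37.4552         299.6415
  8       109.75        55.2824       442.2590       3,980.3306
  Σ                    104.4361       622.1226       5,011.4065
P = 104.4361.
Convexity = Σ t(t+1)·PV / [P·(1+y)²] = 5,011.4065 / (104.4361 × 1.187010) = 40.42542.

40.425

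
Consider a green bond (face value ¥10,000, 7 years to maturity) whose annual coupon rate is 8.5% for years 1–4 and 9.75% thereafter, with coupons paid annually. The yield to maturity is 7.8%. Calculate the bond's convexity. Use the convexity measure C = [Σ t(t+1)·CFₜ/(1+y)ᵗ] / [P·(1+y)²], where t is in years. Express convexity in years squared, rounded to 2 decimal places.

35.39

With y = 0.078:
  t   CF        PV=CF/(1+0.078)^t    t·PV        t(t+1)·PV
  1       850.00       788.4972       788.4972       1,576.9944
  2       850.00       731.4445     1,462.8891       4,388.6673
  3       850.00       678.5200     2,035.5600       8,142.2398
  4       850.00       629.4248     2,517.6994      12,588.4969
  5       975.00       669.7471     3,348.7353      20,092.4116
  6       975.00       621.2867     3,727.7201      26,094.0410
  7    10,975.00     6,487.4377    45,412.0642     363,296.5134
  Σ                 10,606.3581    59,293.1652     436,179.3645
P = 10,606.3581.
Convexity = Σ t(t+1)·PV / [P·(1+y)²] = 436,179.3645 / (10,606.3581 × 1.162084) = 35.38843.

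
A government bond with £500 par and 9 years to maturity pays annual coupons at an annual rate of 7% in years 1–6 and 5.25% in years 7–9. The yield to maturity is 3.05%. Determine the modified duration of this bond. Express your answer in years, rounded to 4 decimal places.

7.0147 years

Periodic yield y = 0.0305. First find Macaulay duration:
  t   CF        PV=CF/(1+0.0305)^t    t·PV
  1        35.00        33.9641        33.9641
  2        35.00        32.9589        65.9177
  3        35.00        31.9834        95.9501
  4        35.00        31.0367       124.1469
  5        35.00        30.1181       150.5907
  6        35.00        29.2267       175.3603
  7        26.25        21.2713       148.8989
  8        26.25        20.6417       165.1336
  9       526.25       401.5690     3,614.1207
  Σ                    632.7698     4,574.0829
P = 632.7698; Macaulay duration = 4,574.0829 / 632.7698 = 7.22867 years.
Modified duration = D_Mac / (1 + y) = 7.22867 / 1.0305 = 7.01472 years.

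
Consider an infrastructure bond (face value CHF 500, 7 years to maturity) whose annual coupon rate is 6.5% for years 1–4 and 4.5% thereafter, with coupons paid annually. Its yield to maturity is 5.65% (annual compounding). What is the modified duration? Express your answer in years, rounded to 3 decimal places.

Periodic yield y = 0.0565. First find Macaulay duration:
  t   CF        PV=CF/(1+0.0565)^t    t·PV
  1        32.50        30.7619        30.7619
  2        32.50        29.1168        58.2337
  3        32.50        27.5597        82.6792
  4        32.50        26.0859       104.3435
  5        22.50        17.0937        85.4683
  6        22.50        16.1795        97.0771
  7       522.50       355.6311     2,489.4180
  Σ                    502.4287     2,947.9817
P = 502.4287; Macaulay duration = 2,947.9817 / 502.4287 = 5.86746 years.
Modified duration = D_Mac / (1 + y) = 5.86746 / 1.0565 = 5.55368 years.

5.554 years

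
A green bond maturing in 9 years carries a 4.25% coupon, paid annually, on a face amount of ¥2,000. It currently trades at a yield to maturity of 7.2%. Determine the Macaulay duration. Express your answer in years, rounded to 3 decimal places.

7.487 years

Periodic yield y = 0.072. Discount each cash flow and weight by its year:
  t   CF        PV=CF/(1+0.072)^t    t·PV
  1        85.00        79.2910        79.2910
  2        85.00        73.9655       147.9311
  3        85.00        68.9977       206.9931
  4        85.00        64.3635       257.4541
  5        85.00        60.0406       300.2030
  6        85.00        56.0080       336.0481
  7        85.00        52.2463       365.7240
  8        85.00        48.7372       389.8977
  9     2,085.00     1,115.2006    10,036.8053
  Σ                  1,618.8505    12,120.3473
Price P = Σ PV = 1,618.8505.
Macaulay duration = Σ(t·PV) / P = 12,120.3473 / 1,618.8505 = 7.48701 years.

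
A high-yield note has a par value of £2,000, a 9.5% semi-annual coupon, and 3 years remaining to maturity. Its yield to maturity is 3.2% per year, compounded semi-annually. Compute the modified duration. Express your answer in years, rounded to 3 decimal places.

Periodic yield y = 0.016. First find Macaulay duration:
  t   CF        PV=CF/(1+0.016)^t    t·PV
  1        95.00        93.5039        93.5039
  2        95.00        92.0314       184.0629
  3        95.00        90.5821       271.7464
  4        95.00        89.1556       356.6225
  5        95.00        87.7516       438.7580
  6     2,095.00     1,904.6789    11,428.0736
  Σ                  2,357.7037    12,772.7673
P = 2,357.7037; Macaulay duration = 12,772.7673 / 2,357.7037 = 5.41746 half-year periods = 2.70873 years.
Modified duration = D_Mac / (1 + y) = 2.70873 / 1.016 = 2.66607 years.

2.666 years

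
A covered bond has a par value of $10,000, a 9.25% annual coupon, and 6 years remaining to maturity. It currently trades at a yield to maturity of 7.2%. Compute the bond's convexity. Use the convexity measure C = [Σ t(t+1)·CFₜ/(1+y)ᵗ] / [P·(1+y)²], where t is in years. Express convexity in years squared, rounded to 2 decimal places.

27.88

With y = 0.072:
  t   CF        PV=CF/(1+0.072)^t    t·PV        t(t+1)·PV
  1       925.00       862.8731       862.8731       1,725.7463
  2       925.00       804.9190     1,609.8379       4,829.5138
  3       925.00       750.8572     2,252.5717       9,010.2870
  4       925.00       700.4265     2,801.7061      14,008.5307
  5       925.00       653.3830     3,266.9148      19,601.4889
  6    10,925.00     7,198.6778    43,192.0666     302,344.4660
  Σ                 10,971.1366    53,985.9703     351,520.0327
P = 10,971.1366.
Convexity = Σ t(t+1)·PV / [P·(1+y)²] = 351,520.0327 / (10,971.1366 × 1.149184) = 27.88103.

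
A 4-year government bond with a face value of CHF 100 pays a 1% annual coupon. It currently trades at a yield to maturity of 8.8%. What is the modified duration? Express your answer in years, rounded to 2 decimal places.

3.61 years

Periodic yield y = 0.088. First find Macaulay duration:
  t   CF        PV=CF/(1+0.088)^t    t·PV
  1         1.00         0.9191         0.9191
  2         1.00         0.8448         1.6896
  3         1.00         0.7764         2.3293
  4       101.00        72.0785       288.3140
  Σ                     74.6189       293.2521
P = 74.6189; Macaulay duration = 293.2521 / 74.6189 = 3.93000 years.
Modified duration = D_Mac / (1 + y) = 3.93000 / 1.088 = 3.61213 years.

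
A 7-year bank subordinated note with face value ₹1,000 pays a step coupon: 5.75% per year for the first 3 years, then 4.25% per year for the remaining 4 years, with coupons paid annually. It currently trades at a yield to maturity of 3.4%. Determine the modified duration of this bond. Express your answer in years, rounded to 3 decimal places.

5.861 years

Periodic yield y = 0.034. First find Macaulay duration:
  t   CF        PV=CF/(1+0.034)^t    t·PV
  1        57.50        55.6093        55.6093
  2        57.50        53.7807       107.5615
  3        57.50        52.0123       156.0370
  4        42.50        37.1798       148.7191
  5        42.50        35.9572       179.7862
  6        42.50        34.7749       208.6493
  7     1,042.50       824.9589     5,774.7120
  Σ                  1,094.2731     6,631.0743
P = 1,094.2731; Macaulay duration = 6,631.0743 / 1,094.2731 = 6.05980 years.
Modified duration = D_Mac / (1 + y) = 6.05980 / 1.034 = 5.86054 years.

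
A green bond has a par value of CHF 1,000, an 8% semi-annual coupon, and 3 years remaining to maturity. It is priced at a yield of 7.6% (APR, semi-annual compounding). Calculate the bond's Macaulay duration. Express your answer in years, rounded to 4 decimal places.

2.7276 years

Periodic yield y = 0.038. Discount each cash flow and weight by its period:
  t   CF        PV=CF/(1+0.038)^t    t·PV
  1        40.00        38.5356        38.5356
  2        40.00        37.1249        74.2498
  3        40.00        35.7658       107.2974
  4        40.00        34.4565       137.8258
  5        40.00        33.1950       165.9752
  6     1,040.00       831.4750     4,988.8503
  Σ                  1,010.5529     5,512.7341
Price P = Σ PV = 1,010.5529.
Macaulay duration = Σ(t·PV) / P = 5,512.7341 / 1,010.5529 = 5.45517 half-year periods.
In years: 5.45517 / 2 = 2.72758 years.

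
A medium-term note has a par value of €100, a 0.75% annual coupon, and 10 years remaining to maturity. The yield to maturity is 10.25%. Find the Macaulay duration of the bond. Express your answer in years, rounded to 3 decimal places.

Periodic yield y = 0.1025. Discount each cash flow and weight by its year:
  t   CF        PV=CF/(1+0.1025)^t    t·PV
  1         0.75         0.6803         0.6803
  2         0.75         0.6170         1.2341
  3         0.75         0.5597         1.6790
  4         0.75         0.5076         2.0305
  5         0.75         0.4604         2.3022
  6         0.75         0.4176         2.5058
  7         0.75         0.3788         2.6516
  8         0.75         0.3436         2.7487
  9         0.75         0.3116         2.8048
  10      100.75        37.9716       379.7162
  Σ                     42.2483       398.3530
Price P = Σ PV = 42.2483.
Macaulay duration = Σ(t·PV) / P = 398.3530 / 42.2483 = 9.42885 years.

9.429 years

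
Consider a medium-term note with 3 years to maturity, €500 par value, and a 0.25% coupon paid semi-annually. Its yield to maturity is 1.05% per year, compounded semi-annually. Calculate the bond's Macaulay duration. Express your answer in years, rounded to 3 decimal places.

2.991 years

Periodic yield y = 0.00525. Discount each cash flow and weight by its period:
  t   CF        PV=CF/(1+0.00525)^t    t·PV
  1        0.625         0.6217         0.6217
  2        0.625         0.6185         1.2370
  3        0.625         0.6153         1.8458
  4        0.625         0.6120         2.4482
  5        0.625         0.6088         3.0442
  6      500.625       485.1411     2,910.8464
  Σ                    488.2174     2,920.0433
Price P = Σ PV = 488.2174.
Macaulay duration = Σ(t·PV) / P = 2,920.0433 / 488.2174 = 5.98103 half-year periods.
In years: 5.98103 / 2 = 2.99052 years.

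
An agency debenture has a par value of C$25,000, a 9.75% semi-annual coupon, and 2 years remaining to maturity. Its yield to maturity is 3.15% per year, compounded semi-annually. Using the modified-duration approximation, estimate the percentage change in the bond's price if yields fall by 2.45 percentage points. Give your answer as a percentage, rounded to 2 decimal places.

Periodic yield y = 0.01575. Modified duration first:
  t   CF        PV=CF/(1+0.01575)^t    t·PV
  1     1,218.75     1,199.8523     1,199.8523
  2     1,218.75     1,181.2477     2,362.4953
  3     1,218.75     1,162.9315     3,488.7945
  4    26,218.75    24,630.0140    98,520.0560
  Σ                 28,174.0455   105,571.1981
P = 28,174.0455; D_Mac = 3.74711 half-year periods = 1.87355 yrs; D_mod = 1.87355/(1+0.01575) = 1.84450 yrs.
ΔP/P ≈ -D_mod · Δy = -1.84450 × (-0.0245) = +0.045190 = +4.5190%.

+4.52%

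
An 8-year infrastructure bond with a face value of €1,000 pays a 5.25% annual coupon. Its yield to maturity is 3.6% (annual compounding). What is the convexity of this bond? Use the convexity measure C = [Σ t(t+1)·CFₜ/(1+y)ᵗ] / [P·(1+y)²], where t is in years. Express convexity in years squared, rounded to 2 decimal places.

With y = 0.036:
  t   CF        PV=CF/(1+0.036)^t    t·PV        t(t+1)·PV
  1        52.50        50.6757        50.6757         101.3514
  2        52.50        48.9147        97.8295         293.4885
  3        52.50        47.2150       141.6450         566.5801
  4        52.50        45.5743       182.2973         911.4866
  5        52.50        43.9907       219.9533       1,319.7199
  6        52.50        42.4620       254.7722       1,783.4053
  7        52.50        40.9865       286.9056       2,295.2450
  8     1,052.50       793.1294     6,345.0354      57,105.3184
  Σ                  1,112.9484     7,579.1140      64,376.5951
P = 1,112.9484.
Convexity = Σ t(t+1)·PV / [P·(1+y)²] = 64,376.5951 / (1,112.9484 × 1.073296) = 53.89314.

53.89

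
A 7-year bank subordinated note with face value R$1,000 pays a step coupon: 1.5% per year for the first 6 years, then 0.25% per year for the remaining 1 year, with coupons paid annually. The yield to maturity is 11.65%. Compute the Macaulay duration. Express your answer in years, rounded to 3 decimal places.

6.548 years

Periodic yield y = 0.1165. Discount each cash flow and weight by its year:
  t   CF        PV=CF/(1+0.1165)^t    t·PV
  1        15.00        13.4348        13.4348
  2        15.00        12.0330        24.0660
  3        15.00        10.7774        32.3323
  4        15.00         9.6529        38.6115
  5        15.00         8.6456        43.2282
  6        15.00         7.7435        46.4612
  7     1,002.50       463.5251     3,244.6759
  Σ                    525.8124     3,442.8100
Price P = Σ PV = 525.8124.
Macaulay duration = Σ(t·PV) / P = 3,442.8100 / 525.8124 = 6.54760 years.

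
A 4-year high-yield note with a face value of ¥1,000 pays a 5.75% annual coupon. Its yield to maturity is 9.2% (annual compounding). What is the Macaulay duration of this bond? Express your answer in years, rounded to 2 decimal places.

3.66 years

Periodic yield y = 0.092. Discount each cash flow and weight by its year:
  t   CF        PV=CF/(1+0.092)^t    t·PV
  1        57.50        52.6557        52.6557
  2        57.50        48.2195        96.4390
  3        57.50        44.1570       132.4711
  4     1,057.50       743.6864     2,974.7455
  Σ                    888.7186     3,256.3112
Price P = Σ PV = 888.7186.
Macaulay duration = Σ(t·PV) / P = 3,256.3112 / 888.7186 = 3.66405 years.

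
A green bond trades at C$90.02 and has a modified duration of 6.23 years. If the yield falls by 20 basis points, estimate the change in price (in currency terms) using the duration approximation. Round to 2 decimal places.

Duration approximation: ΔP/P ≈ -D_mod · Δy = -6.23 × (-0.002) = +0.012460.
ΔP ≈ 90.02 × (+0.012460) = +1.1216492.

+C$1.12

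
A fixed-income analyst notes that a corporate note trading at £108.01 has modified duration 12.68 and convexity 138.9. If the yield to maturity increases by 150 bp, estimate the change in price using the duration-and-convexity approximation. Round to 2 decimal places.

-£18.86

Duration effect: -D_mod·Δy = -12.68 × (+0.015) = -0.190200
Convexity effect: ½·C·(Δy)² = 0.5 × 138.9 × (0.015)² = +0.01562625
ΔP/P ≈ -0.190200 + 0.01562625 = -0.17457375
ΔP ≈ 108.01 × (-0.17457375) = -18.8557107375.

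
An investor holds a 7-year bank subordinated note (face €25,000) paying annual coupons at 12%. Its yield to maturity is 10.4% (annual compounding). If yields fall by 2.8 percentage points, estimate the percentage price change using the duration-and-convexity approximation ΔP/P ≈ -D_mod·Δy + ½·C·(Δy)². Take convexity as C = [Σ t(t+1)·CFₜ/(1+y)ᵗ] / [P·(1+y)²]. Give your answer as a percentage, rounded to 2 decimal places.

+14.34%

With y = 0.104:
  t   CF        PV=CF/(1+0.104)^t    t·PV        t(t+1)·PV
  1     3,000.00     2,717.3913     2,717.3913       5,434.7826
  2     3,000.00     2,461.4052     4,922.8103      14,768.4310
  3     3,000.00     2,229.5337     6,688.6010      26,754.4040
  4     3,000.00     2,019.5051     8,078.0205      40,390.1026
  5     3,000.00     1,829.2619     9,146.3095      54,877.8568
  6     3,000.00     1,656.9401     9,941.6407      69,591.4851
  7    28,000.00    14,007.9479    98,055.6353     784,445.0820
  Σ                 26,921.9852   139,550.4086     996,262.1442
P = 26,921.9852; D_Mac = 5.18351 yrs; D_mod = 4.69521 yrs; C = 30.36186.
Duration effect: -4.69521 × (-0.028) = +0.131466
Convexity effect: 0.5 × 30.36186 × (-0.028)² = +0.0119018
ΔP/P ≈ +0.131466 + 0.0119018 = +0.143368 = +14.3368%.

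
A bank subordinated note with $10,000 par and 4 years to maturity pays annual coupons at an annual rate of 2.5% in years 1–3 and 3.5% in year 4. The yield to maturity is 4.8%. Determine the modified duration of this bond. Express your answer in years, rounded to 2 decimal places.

3.67 years

Periodic yield y = 0.048. First find Macaulay duration:
  t   CF        PV=CF/(1+0.048)^t    t·PV
  1       250.00       238.5496       238.5496
  2       250.00       227.6237       455.2474
  3       250.00       217.1982       651.5945
  4    10,350.00     8,580.1567    34,320.6268
  Σ                  9,263.5282    35,666.0183
P = 9,263.5282; Macaulay duration = 35,666.0183 / 9,263.5282 = 3.85015 years.
Modified duration = D_Mac / (1 + y) = 3.85015 / 1.048 = 3.67381 years.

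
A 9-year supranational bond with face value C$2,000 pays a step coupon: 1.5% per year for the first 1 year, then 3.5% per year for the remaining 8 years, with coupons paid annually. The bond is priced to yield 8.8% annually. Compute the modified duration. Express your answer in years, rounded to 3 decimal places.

Periodic yield y = 0.088. First find Macaulay duration:
  t   CF        PV=CF/(1+0.088)^t    t·PV
  1        30.00        27.5735        27.5735
  2        70.00        59.1344       118.2688
  3        70.00        54.3515       163.0544
  4        70.00        49.9554       199.8216
  5        70.00        45.9149       229.5745
  6        70.00        42.2012       253.2071
  7        70.00        38.7879       271.5150
  8        70.00        35.6506       285.2048
  9     2,070.00       968.9699     8,720.7291
  Σ                  1,322.5393    10,268.9489
P = 1,322.5393; Macaulay duration = 10,268.9489 / 1,322.5393 = 7.76457 years.
Modified duration = D_Mac / (1 + y) = 7.76457 / 1.088 = 7.13655 years.

7.137 years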